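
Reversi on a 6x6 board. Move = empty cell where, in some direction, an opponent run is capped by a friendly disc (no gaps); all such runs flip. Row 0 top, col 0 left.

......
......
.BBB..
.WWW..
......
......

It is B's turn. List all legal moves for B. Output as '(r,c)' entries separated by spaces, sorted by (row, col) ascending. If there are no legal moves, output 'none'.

Answer: (4,0) (4,1) (4,2) (4,3) (4,4)

Derivation:
(2,0): no bracket -> illegal
(2,4): no bracket -> illegal
(3,0): no bracket -> illegal
(3,4): no bracket -> illegal
(4,0): flips 1 -> legal
(4,1): flips 2 -> legal
(4,2): flips 1 -> legal
(4,3): flips 2 -> legal
(4,4): flips 1 -> legal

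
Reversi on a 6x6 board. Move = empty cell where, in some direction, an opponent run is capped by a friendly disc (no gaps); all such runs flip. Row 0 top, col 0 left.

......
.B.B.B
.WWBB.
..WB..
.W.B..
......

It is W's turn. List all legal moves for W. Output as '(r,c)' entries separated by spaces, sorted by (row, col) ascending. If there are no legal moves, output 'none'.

(0,0): flips 1 -> legal
(0,1): flips 1 -> legal
(0,2): no bracket -> illegal
(0,3): no bracket -> illegal
(0,4): flips 1 -> legal
(0,5): no bracket -> illegal
(1,0): no bracket -> illegal
(1,2): no bracket -> illegal
(1,4): flips 1 -> legal
(2,0): no bracket -> illegal
(2,5): flips 2 -> legal
(3,4): flips 1 -> legal
(3,5): no bracket -> illegal
(4,2): no bracket -> illegal
(4,4): flips 1 -> legal
(5,2): no bracket -> illegal
(5,3): no bracket -> illegal
(5,4): flips 1 -> legal

Answer: (0,0) (0,1) (0,4) (1,4) (2,5) (3,4) (4,4) (5,4)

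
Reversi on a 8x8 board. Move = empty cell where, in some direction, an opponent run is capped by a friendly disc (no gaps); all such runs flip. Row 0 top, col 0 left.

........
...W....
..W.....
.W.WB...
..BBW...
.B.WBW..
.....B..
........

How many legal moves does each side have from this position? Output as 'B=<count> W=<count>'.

Answer: B=9 W=6

Derivation:
-- B to move --
(0,2): no bracket -> illegal
(0,3): no bracket -> illegal
(0,4): no bracket -> illegal
(1,1): no bracket -> illegal
(1,2): no bracket -> illegal
(1,4): no bracket -> illegal
(2,0): flips 1 -> legal
(2,1): no bracket -> illegal
(2,3): flips 1 -> legal
(2,4): flips 1 -> legal
(3,0): no bracket -> illegal
(3,2): flips 1 -> legal
(3,5): no bracket -> illegal
(4,0): no bracket -> illegal
(4,1): no bracket -> illegal
(4,5): flips 2 -> legal
(4,6): no bracket -> illegal
(5,2): flips 1 -> legal
(5,6): flips 1 -> legal
(6,2): no bracket -> illegal
(6,3): flips 1 -> legal
(6,4): flips 1 -> legal
(6,6): no bracket -> illegal
B mobility = 9
-- W to move --
(2,3): no bracket -> illegal
(2,4): flips 1 -> legal
(2,5): no bracket -> illegal
(3,2): no bracket -> illegal
(3,5): flips 1 -> legal
(4,0): no bracket -> illegal
(4,1): flips 2 -> legal
(4,5): no bracket -> illegal
(5,0): no bracket -> illegal
(5,2): no bracket -> illegal
(5,6): no bracket -> illegal
(6,0): flips 2 -> legal
(6,1): no bracket -> illegal
(6,2): no bracket -> illegal
(6,3): no bracket -> illegal
(6,4): flips 1 -> legal
(6,6): no bracket -> illegal
(7,4): no bracket -> illegal
(7,5): flips 1 -> legal
(7,6): no bracket -> illegal
W mobility = 6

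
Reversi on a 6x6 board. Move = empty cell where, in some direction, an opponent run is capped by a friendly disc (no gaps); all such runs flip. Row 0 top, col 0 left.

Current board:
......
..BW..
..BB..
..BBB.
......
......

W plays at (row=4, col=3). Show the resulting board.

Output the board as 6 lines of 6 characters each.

Answer: ......
..BW..
..BW..
..BWB.
...W..
......

Derivation:
Place W at (4,3); scan 8 dirs for brackets.
Dir NW: opp run (3,2), next='.' -> no flip
Dir N: opp run (3,3) (2,3) capped by W -> flip
Dir NE: opp run (3,4), next='.' -> no flip
Dir W: first cell '.' (not opp) -> no flip
Dir E: first cell '.' (not opp) -> no flip
Dir SW: first cell '.' (not opp) -> no flip
Dir S: first cell '.' (not opp) -> no flip
Dir SE: first cell '.' (not opp) -> no flip
All flips: (2,3) (3,3)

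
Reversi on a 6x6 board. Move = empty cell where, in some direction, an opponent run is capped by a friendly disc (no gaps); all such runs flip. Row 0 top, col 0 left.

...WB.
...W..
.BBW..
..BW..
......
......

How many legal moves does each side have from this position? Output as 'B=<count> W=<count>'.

-- B to move --
(0,2): flips 1 -> legal
(1,2): no bracket -> illegal
(1,4): flips 1 -> legal
(2,4): flips 1 -> legal
(3,4): flips 1 -> legal
(4,2): no bracket -> illegal
(4,3): no bracket -> illegal
(4,4): flips 1 -> legal
B mobility = 5
-- W to move --
(0,5): flips 1 -> legal
(1,0): no bracket -> illegal
(1,1): flips 1 -> legal
(1,2): no bracket -> illegal
(1,4): no bracket -> illegal
(1,5): no bracket -> illegal
(2,0): flips 2 -> legal
(3,0): no bracket -> illegal
(3,1): flips 2 -> legal
(4,1): flips 1 -> legal
(4,2): no bracket -> illegal
(4,3): no bracket -> illegal
W mobility = 5

Answer: B=5 W=5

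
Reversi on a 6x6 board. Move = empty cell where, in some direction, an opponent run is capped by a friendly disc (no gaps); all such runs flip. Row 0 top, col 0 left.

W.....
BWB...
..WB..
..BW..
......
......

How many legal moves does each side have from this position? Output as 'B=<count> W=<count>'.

-- B to move --
(0,1): no bracket -> illegal
(0,2): no bracket -> illegal
(1,3): no bracket -> illegal
(2,0): no bracket -> illegal
(2,1): flips 1 -> legal
(2,4): no bracket -> illegal
(3,1): no bracket -> illegal
(3,4): flips 1 -> legal
(4,2): no bracket -> illegal
(4,3): flips 1 -> legal
(4,4): no bracket -> illegal
B mobility = 3
-- W to move --
(0,1): no bracket -> illegal
(0,2): flips 1 -> legal
(0,3): no bracket -> illegal
(1,3): flips 2 -> legal
(1,4): no bracket -> illegal
(2,0): flips 1 -> legal
(2,1): no bracket -> illegal
(2,4): flips 1 -> legal
(3,1): flips 1 -> legal
(3,4): no bracket -> illegal
(4,1): no bracket -> illegal
(4,2): flips 1 -> legal
(4,3): no bracket -> illegal
W mobility = 6

Answer: B=3 W=6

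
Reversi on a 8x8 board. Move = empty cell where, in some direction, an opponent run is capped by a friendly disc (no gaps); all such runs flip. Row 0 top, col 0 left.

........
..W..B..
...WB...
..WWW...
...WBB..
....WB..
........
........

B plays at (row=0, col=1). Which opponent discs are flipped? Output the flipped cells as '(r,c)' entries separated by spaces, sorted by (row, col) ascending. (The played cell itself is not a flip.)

Answer: (1,2) (2,3) (3,4)

Derivation:
Dir NW: edge -> no flip
Dir N: edge -> no flip
Dir NE: edge -> no flip
Dir W: first cell '.' (not opp) -> no flip
Dir E: first cell '.' (not opp) -> no flip
Dir SW: first cell '.' (not opp) -> no flip
Dir S: first cell '.' (not opp) -> no flip
Dir SE: opp run (1,2) (2,3) (3,4) capped by B -> flip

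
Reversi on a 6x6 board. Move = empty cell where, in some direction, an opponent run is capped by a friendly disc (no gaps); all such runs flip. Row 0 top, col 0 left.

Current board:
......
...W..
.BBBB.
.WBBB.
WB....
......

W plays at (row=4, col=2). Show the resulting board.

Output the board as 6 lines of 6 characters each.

Place W at (4,2); scan 8 dirs for brackets.
Dir NW: first cell 'W' (not opp) -> no flip
Dir N: opp run (3,2) (2,2), next='.' -> no flip
Dir NE: opp run (3,3) (2,4), next='.' -> no flip
Dir W: opp run (4,1) capped by W -> flip
Dir E: first cell '.' (not opp) -> no flip
Dir SW: first cell '.' (not opp) -> no flip
Dir S: first cell '.' (not opp) -> no flip
Dir SE: first cell '.' (not opp) -> no flip
All flips: (4,1)

Answer: ......
...W..
.BBBB.
.WBBB.
WWW...
......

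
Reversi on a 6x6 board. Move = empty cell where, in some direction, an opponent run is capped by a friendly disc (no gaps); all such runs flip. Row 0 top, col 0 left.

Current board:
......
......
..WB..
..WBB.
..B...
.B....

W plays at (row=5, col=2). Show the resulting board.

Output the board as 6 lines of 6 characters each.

Place W at (5,2); scan 8 dirs for brackets.
Dir NW: first cell '.' (not opp) -> no flip
Dir N: opp run (4,2) capped by W -> flip
Dir NE: first cell '.' (not opp) -> no flip
Dir W: opp run (5,1), next='.' -> no flip
Dir E: first cell '.' (not opp) -> no flip
Dir SW: edge -> no flip
Dir S: edge -> no flip
Dir SE: edge -> no flip
All flips: (4,2)

Answer: ......
......
..WB..
..WBB.
..W...
.BW...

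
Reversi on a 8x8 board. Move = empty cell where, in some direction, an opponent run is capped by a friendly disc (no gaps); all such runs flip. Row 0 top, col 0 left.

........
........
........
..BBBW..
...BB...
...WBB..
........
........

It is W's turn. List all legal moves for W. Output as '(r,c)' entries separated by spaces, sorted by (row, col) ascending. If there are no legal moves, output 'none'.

(2,1): no bracket -> illegal
(2,2): no bracket -> illegal
(2,3): flips 2 -> legal
(2,4): no bracket -> illegal
(2,5): no bracket -> illegal
(3,1): flips 3 -> legal
(4,1): no bracket -> illegal
(4,2): no bracket -> illegal
(4,5): no bracket -> illegal
(4,6): no bracket -> illegal
(5,2): no bracket -> illegal
(5,6): flips 2 -> legal
(6,3): no bracket -> illegal
(6,4): no bracket -> illegal
(6,5): no bracket -> illegal
(6,6): no bracket -> illegal

Answer: (2,3) (3,1) (5,6)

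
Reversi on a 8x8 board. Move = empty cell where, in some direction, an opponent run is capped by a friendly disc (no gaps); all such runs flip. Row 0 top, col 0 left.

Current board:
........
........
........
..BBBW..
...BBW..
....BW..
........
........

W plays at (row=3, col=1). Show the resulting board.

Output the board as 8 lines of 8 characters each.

Answer: ........
........
........
.WWWWW..
...BBW..
....BW..
........
........

Derivation:
Place W at (3,1); scan 8 dirs for brackets.
Dir NW: first cell '.' (not opp) -> no flip
Dir N: first cell '.' (not opp) -> no flip
Dir NE: first cell '.' (not opp) -> no flip
Dir W: first cell '.' (not opp) -> no flip
Dir E: opp run (3,2) (3,3) (3,4) capped by W -> flip
Dir SW: first cell '.' (not opp) -> no flip
Dir S: first cell '.' (not opp) -> no flip
Dir SE: first cell '.' (not opp) -> no flip
All flips: (3,2) (3,3) (3,4)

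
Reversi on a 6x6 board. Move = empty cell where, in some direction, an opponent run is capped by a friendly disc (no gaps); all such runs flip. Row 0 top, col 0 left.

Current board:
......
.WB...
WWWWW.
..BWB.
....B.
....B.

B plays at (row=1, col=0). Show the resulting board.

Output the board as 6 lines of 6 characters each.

Place B at (1,0); scan 8 dirs for brackets.
Dir NW: edge -> no flip
Dir N: first cell '.' (not opp) -> no flip
Dir NE: first cell '.' (not opp) -> no flip
Dir W: edge -> no flip
Dir E: opp run (1,1) capped by B -> flip
Dir SW: edge -> no flip
Dir S: opp run (2,0), next='.' -> no flip
Dir SE: opp run (2,1) capped by B -> flip
All flips: (1,1) (2,1)

Answer: ......
BBB...
WBWWW.
..BWB.
....B.
....B.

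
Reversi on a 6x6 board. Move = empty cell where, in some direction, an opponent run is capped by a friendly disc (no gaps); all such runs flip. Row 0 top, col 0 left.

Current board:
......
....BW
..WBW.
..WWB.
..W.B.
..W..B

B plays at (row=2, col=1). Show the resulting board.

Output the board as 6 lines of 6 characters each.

Place B at (2,1); scan 8 dirs for brackets.
Dir NW: first cell '.' (not opp) -> no flip
Dir N: first cell '.' (not opp) -> no flip
Dir NE: first cell '.' (not opp) -> no flip
Dir W: first cell '.' (not opp) -> no flip
Dir E: opp run (2,2) capped by B -> flip
Dir SW: first cell '.' (not opp) -> no flip
Dir S: first cell '.' (not opp) -> no flip
Dir SE: opp run (3,2), next='.' -> no flip
All flips: (2,2)

Answer: ......
....BW
.BBBW.
..WWB.
..W.B.
..W..B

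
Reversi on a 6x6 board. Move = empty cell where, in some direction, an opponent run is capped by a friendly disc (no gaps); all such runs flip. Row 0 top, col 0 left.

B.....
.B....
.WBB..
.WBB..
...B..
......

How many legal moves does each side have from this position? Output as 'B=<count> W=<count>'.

Answer: B=5 W=5

Derivation:
-- B to move --
(1,0): flips 1 -> legal
(1,2): no bracket -> illegal
(2,0): flips 1 -> legal
(3,0): flips 1 -> legal
(4,0): flips 1 -> legal
(4,1): flips 2 -> legal
(4,2): no bracket -> illegal
B mobility = 5
-- W to move --
(0,1): flips 1 -> legal
(0,2): no bracket -> illegal
(1,0): no bracket -> illegal
(1,2): no bracket -> illegal
(1,3): flips 1 -> legal
(1,4): no bracket -> illegal
(2,0): no bracket -> illegal
(2,4): flips 2 -> legal
(3,4): flips 2 -> legal
(4,1): no bracket -> illegal
(4,2): no bracket -> illegal
(4,4): no bracket -> illegal
(5,2): no bracket -> illegal
(5,3): no bracket -> illegal
(5,4): flips 2 -> legal
W mobility = 5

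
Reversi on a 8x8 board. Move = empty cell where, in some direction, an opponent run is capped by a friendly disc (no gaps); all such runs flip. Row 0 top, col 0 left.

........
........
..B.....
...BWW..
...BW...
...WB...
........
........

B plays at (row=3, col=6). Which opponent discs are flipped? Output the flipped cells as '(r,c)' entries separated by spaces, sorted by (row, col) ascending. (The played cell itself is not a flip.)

Dir NW: first cell '.' (not opp) -> no flip
Dir N: first cell '.' (not opp) -> no flip
Dir NE: first cell '.' (not opp) -> no flip
Dir W: opp run (3,5) (3,4) capped by B -> flip
Dir E: first cell '.' (not opp) -> no flip
Dir SW: first cell '.' (not opp) -> no flip
Dir S: first cell '.' (not opp) -> no flip
Dir SE: first cell '.' (not opp) -> no flip

Answer: (3,4) (3,5)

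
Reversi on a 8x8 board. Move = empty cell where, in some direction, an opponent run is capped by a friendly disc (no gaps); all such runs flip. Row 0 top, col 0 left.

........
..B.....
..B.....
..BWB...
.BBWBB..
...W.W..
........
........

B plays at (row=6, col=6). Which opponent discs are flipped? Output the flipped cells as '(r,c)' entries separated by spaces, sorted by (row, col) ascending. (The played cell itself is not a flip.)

Answer: (5,5)

Derivation:
Dir NW: opp run (5,5) capped by B -> flip
Dir N: first cell '.' (not opp) -> no flip
Dir NE: first cell '.' (not opp) -> no flip
Dir W: first cell '.' (not opp) -> no flip
Dir E: first cell '.' (not opp) -> no flip
Dir SW: first cell '.' (not opp) -> no flip
Dir S: first cell '.' (not opp) -> no flip
Dir SE: first cell '.' (not opp) -> no flip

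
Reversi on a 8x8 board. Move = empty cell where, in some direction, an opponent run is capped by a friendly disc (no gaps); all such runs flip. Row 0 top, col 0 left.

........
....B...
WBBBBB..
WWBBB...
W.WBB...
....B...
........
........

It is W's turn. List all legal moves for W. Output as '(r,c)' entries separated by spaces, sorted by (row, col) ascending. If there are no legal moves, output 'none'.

Answer: (1,1) (1,2) (1,3) (1,5) (2,6) (3,5) (4,5)

Derivation:
(0,3): no bracket -> illegal
(0,4): no bracket -> illegal
(0,5): no bracket -> illegal
(1,0): no bracket -> illegal
(1,1): flips 1 -> legal
(1,2): flips 3 -> legal
(1,3): flips 1 -> legal
(1,5): flips 2 -> legal
(1,6): no bracket -> illegal
(2,6): flips 5 -> legal
(3,5): flips 3 -> legal
(3,6): no bracket -> illegal
(4,1): no bracket -> illegal
(4,5): flips 2 -> legal
(5,2): no bracket -> illegal
(5,3): no bracket -> illegal
(5,5): no bracket -> illegal
(6,3): no bracket -> illegal
(6,4): no bracket -> illegal
(6,5): no bracket -> illegal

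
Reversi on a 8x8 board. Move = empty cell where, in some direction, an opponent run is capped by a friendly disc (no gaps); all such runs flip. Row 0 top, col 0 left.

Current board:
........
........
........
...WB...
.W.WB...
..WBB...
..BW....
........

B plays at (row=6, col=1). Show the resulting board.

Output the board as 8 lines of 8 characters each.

Answer: ........
........
........
...WB...
.W.BB...
..BBB...
.BBW....
........

Derivation:
Place B at (6,1); scan 8 dirs for brackets.
Dir NW: first cell '.' (not opp) -> no flip
Dir N: first cell '.' (not opp) -> no flip
Dir NE: opp run (5,2) (4,3) capped by B -> flip
Dir W: first cell '.' (not opp) -> no flip
Dir E: first cell 'B' (not opp) -> no flip
Dir SW: first cell '.' (not opp) -> no flip
Dir S: first cell '.' (not opp) -> no flip
Dir SE: first cell '.' (not opp) -> no flip
All flips: (4,3) (5,2)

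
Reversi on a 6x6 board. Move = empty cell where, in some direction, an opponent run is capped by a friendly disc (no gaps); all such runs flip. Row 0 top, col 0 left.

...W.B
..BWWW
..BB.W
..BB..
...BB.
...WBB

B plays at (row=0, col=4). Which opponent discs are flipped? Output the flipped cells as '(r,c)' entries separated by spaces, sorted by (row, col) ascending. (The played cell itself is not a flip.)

Dir NW: edge -> no flip
Dir N: edge -> no flip
Dir NE: edge -> no flip
Dir W: opp run (0,3), next='.' -> no flip
Dir E: first cell 'B' (not opp) -> no flip
Dir SW: opp run (1,3) capped by B -> flip
Dir S: opp run (1,4), next='.' -> no flip
Dir SE: opp run (1,5), next=edge -> no flip

Answer: (1,3)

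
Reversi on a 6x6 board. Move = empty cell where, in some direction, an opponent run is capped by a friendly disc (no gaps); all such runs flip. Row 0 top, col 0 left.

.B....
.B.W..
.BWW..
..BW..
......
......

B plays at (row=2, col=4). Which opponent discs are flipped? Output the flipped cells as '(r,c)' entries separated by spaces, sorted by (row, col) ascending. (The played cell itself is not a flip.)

Dir NW: opp run (1,3), next='.' -> no flip
Dir N: first cell '.' (not opp) -> no flip
Dir NE: first cell '.' (not opp) -> no flip
Dir W: opp run (2,3) (2,2) capped by B -> flip
Dir E: first cell '.' (not opp) -> no flip
Dir SW: opp run (3,3), next='.' -> no flip
Dir S: first cell '.' (not opp) -> no flip
Dir SE: first cell '.' (not opp) -> no flip

Answer: (2,2) (2,3)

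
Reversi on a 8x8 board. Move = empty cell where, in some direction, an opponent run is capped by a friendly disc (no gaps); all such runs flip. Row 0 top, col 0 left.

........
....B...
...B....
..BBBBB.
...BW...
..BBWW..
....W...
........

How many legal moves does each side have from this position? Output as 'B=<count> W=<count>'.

-- B to move --
(4,5): flips 1 -> legal
(4,6): no bracket -> illegal
(5,6): flips 2 -> legal
(6,3): no bracket -> illegal
(6,5): flips 1 -> legal
(6,6): flips 2 -> legal
(7,3): no bracket -> illegal
(7,4): flips 3 -> legal
(7,5): flips 1 -> legal
B mobility = 6
-- W to move --
(0,3): no bracket -> illegal
(0,4): no bracket -> illegal
(0,5): no bracket -> illegal
(1,2): no bracket -> illegal
(1,3): no bracket -> illegal
(1,5): no bracket -> illegal
(2,1): flips 2 -> legal
(2,2): flips 1 -> legal
(2,4): flips 1 -> legal
(2,5): no bracket -> illegal
(2,6): flips 1 -> legal
(2,7): no bracket -> illegal
(3,1): no bracket -> illegal
(3,7): no bracket -> illegal
(4,1): no bracket -> illegal
(4,2): flips 2 -> legal
(4,5): no bracket -> illegal
(4,6): no bracket -> illegal
(4,7): no bracket -> illegal
(5,1): flips 2 -> legal
(6,1): no bracket -> illegal
(6,2): flips 1 -> legal
(6,3): no bracket -> illegal
W mobility = 7

Answer: B=6 W=7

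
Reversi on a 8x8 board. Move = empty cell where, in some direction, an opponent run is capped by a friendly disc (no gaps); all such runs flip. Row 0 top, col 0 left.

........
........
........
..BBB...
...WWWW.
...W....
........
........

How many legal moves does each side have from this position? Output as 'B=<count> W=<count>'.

-- B to move --
(3,5): no bracket -> illegal
(3,6): no bracket -> illegal
(3,7): no bracket -> illegal
(4,2): no bracket -> illegal
(4,7): no bracket -> illegal
(5,2): flips 1 -> legal
(5,4): flips 2 -> legal
(5,5): flips 1 -> legal
(5,6): flips 1 -> legal
(5,7): no bracket -> illegal
(6,2): no bracket -> illegal
(6,3): flips 2 -> legal
(6,4): no bracket -> illegal
B mobility = 5
-- W to move --
(2,1): flips 1 -> legal
(2,2): flips 1 -> legal
(2,3): flips 2 -> legal
(2,4): flips 1 -> legal
(2,5): flips 1 -> legal
(3,1): no bracket -> illegal
(3,5): no bracket -> illegal
(4,1): no bracket -> illegal
(4,2): no bracket -> illegal
W mobility = 5

Answer: B=5 W=5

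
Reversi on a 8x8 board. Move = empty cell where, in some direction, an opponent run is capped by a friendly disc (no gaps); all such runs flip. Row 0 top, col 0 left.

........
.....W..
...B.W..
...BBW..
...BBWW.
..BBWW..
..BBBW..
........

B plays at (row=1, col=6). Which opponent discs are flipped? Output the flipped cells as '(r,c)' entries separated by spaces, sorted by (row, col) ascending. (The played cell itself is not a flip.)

Answer: (2,5)

Derivation:
Dir NW: first cell '.' (not opp) -> no flip
Dir N: first cell '.' (not opp) -> no flip
Dir NE: first cell '.' (not opp) -> no flip
Dir W: opp run (1,5), next='.' -> no flip
Dir E: first cell '.' (not opp) -> no flip
Dir SW: opp run (2,5) capped by B -> flip
Dir S: first cell '.' (not opp) -> no flip
Dir SE: first cell '.' (not opp) -> no flip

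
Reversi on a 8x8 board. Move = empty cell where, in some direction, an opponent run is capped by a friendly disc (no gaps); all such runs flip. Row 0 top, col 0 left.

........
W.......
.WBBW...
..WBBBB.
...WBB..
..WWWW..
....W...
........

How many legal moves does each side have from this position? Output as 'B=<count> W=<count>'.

-- B to move --
(0,0): no bracket -> illegal
(0,1): no bracket -> illegal
(1,1): no bracket -> illegal
(1,2): no bracket -> illegal
(1,3): flips 1 -> legal
(1,4): flips 1 -> legal
(1,5): flips 1 -> legal
(2,0): flips 1 -> legal
(2,5): flips 1 -> legal
(3,0): no bracket -> illegal
(3,1): flips 1 -> legal
(4,1): flips 1 -> legal
(4,2): flips 2 -> legal
(4,6): no bracket -> illegal
(5,1): no bracket -> illegal
(5,6): no bracket -> illegal
(6,1): flips 2 -> legal
(6,2): flips 1 -> legal
(6,3): flips 3 -> legal
(6,5): flips 1 -> legal
(6,6): flips 1 -> legal
(7,3): no bracket -> illegal
(7,4): flips 2 -> legal
(7,5): no bracket -> illegal
B mobility = 14
-- W to move --
(1,1): flips 3 -> legal
(1,2): flips 1 -> legal
(1,3): flips 2 -> legal
(1,4): flips 1 -> legal
(2,5): flips 3 -> legal
(2,6): flips 2 -> legal
(2,7): flips 2 -> legal
(3,1): no bracket -> illegal
(3,7): flips 4 -> legal
(4,2): flips 1 -> legal
(4,6): flips 3 -> legal
(4,7): no bracket -> illegal
(5,6): no bracket -> illegal
W mobility = 10

Answer: B=14 W=10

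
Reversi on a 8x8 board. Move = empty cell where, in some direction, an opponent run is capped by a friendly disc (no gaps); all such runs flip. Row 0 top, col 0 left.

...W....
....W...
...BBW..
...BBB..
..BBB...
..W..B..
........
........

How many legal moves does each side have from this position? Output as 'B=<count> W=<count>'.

Answer: B=7 W=4

Derivation:
-- B to move --
(0,2): no bracket -> illegal
(0,4): flips 1 -> legal
(0,5): flips 1 -> legal
(1,2): no bracket -> illegal
(1,3): no bracket -> illegal
(1,5): flips 1 -> legal
(1,6): flips 1 -> legal
(2,6): flips 1 -> legal
(3,6): no bracket -> illegal
(4,1): no bracket -> illegal
(5,1): no bracket -> illegal
(5,3): no bracket -> illegal
(6,1): flips 1 -> legal
(6,2): flips 1 -> legal
(6,3): no bracket -> illegal
B mobility = 7
-- W to move --
(1,2): no bracket -> illegal
(1,3): no bracket -> illegal
(1,5): no bracket -> illegal
(2,2): flips 2 -> legal
(2,6): no bracket -> illegal
(3,1): no bracket -> illegal
(3,2): flips 2 -> legal
(3,6): no bracket -> illegal
(4,1): no bracket -> illegal
(4,5): flips 1 -> legal
(4,6): no bracket -> illegal
(5,1): no bracket -> illegal
(5,3): no bracket -> illegal
(5,4): flips 3 -> legal
(5,6): no bracket -> illegal
(6,4): no bracket -> illegal
(6,5): no bracket -> illegal
(6,6): no bracket -> illegal
W mobility = 4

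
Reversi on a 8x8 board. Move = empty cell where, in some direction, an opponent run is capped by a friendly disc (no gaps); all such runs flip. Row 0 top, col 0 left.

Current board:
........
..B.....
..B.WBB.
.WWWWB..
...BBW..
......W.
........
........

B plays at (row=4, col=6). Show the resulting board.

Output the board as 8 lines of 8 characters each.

Answer: ........
..B.....
..B.WBB.
.WWWWB..
...BBBB.
......W.
........
........

Derivation:
Place B at (4,6); scan 8 dirs for brackets.
Dir NW: first cell 'B' (not opp) -> no flip
Dir N: first cell '.' (not opp) -> no flip
Dir NE: first cell '.' (not opp) -> no flip
Dir W: opp run (4,5) capped by B -> flip
Dir E: first cell '.' (not opp) -> no flip
Dir SW: first cell '.' (not opp) -> no flip
Dir S: opp run (5,6), next='.' -> no flip
Dir SE: first cell '.' (not opp) -> no flip
All flips: (4,5)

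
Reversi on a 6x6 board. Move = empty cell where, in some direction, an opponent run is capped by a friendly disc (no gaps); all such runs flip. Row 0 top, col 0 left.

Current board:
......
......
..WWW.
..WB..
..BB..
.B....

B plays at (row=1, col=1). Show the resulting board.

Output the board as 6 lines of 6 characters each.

Answer: ......
.B....
..BWW.
..WB..
..BB..
.B....

Derivation:
Place B at (1,1); scan 8 dirs for brackets.
Dir NW: first cell '.' (not opp) -> no flip
Dir N: first cell '.' (not opp) -> no flip
Dir NE: first cell '.' (not opp) -> no flip
Dir W: first cell '.' (not opp) -> no flip
Dir E: first cell '.' (not opp) -> no flip
Dir SW: first cell '.' (not opp) -> no flip
Dir S: first cell '.' (not opp) -> no flip
Dir SE: opp run (2,2) capped by B -> flip
All flips: (2,2)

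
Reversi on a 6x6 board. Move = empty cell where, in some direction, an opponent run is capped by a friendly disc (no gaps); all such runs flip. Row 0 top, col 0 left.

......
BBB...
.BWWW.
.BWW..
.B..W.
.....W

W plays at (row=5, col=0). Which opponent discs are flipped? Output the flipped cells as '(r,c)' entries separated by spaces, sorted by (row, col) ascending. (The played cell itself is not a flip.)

Answer: (4,1)

Derivation:
Dir NW: edge -> no flip
Dir N: first cell '.' (not opp) -> no flip
Dir NE: opp run (4,1) capped by W -> flip
Dir W: edge -> no flip
Dir E: first cell '.' (not opp) -> no flip
Dir SW: edge -> no flip
Dir S: edge -> no flip
Dir SE: edge -> no flip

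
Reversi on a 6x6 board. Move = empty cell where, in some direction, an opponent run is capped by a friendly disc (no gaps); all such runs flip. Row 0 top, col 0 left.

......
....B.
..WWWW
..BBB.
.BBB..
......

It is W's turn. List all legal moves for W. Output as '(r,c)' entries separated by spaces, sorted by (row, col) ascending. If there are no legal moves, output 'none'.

(0,3): flips 1 -> legal
(0,4): flips 1 -> legal
(0,5): flips 1 -> legal
(1,3): no bracket -> illegal
(1,5): no bracket -> illegal
(2,1): no bracket -> illegal
(3,0): no bracket -> illegal
(3,1): no bracket -> illegal
(3,5): no bracket -> illegal
(4,0): no bracket -> illegal
(4,4): flips 2 -> legal
(4,5): flips 1 -> legal
(5,0): flips 2 -> legal
(5,1): flips 2 -> legal
(5,2): flips 4 -> legal
(5,3): flips 2 -> legal
(5,4): no bracket -> illegal

Answer: (0,3) (0,4) (0,5) (4,4) (4,5) (5,0) (5,1) (5,2) (5,3)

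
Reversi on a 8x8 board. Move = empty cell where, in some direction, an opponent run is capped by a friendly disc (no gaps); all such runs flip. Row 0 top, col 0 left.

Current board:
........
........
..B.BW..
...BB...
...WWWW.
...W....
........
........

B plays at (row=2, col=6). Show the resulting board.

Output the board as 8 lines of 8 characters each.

Place B at (2,6); scan 8 dirs for brackets.
Dir NW: first cell '.' (not opp) -> no flip
Dir N: first cell '.' (not opp) -> no flip
Dir NE: first cell '.' (not opp) -> no flip
Dir W: opp run (2,5) capped by B -> flip
Dir E: first cell '.' (not opp) -> no flip
Dir SW: first cell '.' (not opp) -> no flip
Dir S: first cell '.' (not opp) -> no flip
Dir SE: first cell '.' (not opp) -> no flip
All flips: (2,5)

Answer: ........
........
..B.BBB.
...BB...
...WWWW.
...W....
........
........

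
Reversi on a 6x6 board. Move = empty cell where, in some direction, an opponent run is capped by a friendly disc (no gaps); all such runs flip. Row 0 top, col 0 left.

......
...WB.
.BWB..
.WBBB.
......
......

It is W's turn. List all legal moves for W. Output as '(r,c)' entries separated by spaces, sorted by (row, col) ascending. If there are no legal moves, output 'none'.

(0,3): no bracket -> illegal
(0,4): no bracket -> illegal
(0,5): no bracket -> illegal
(1,0): no bracket -> illegal
(1,1): flips 1 -> legal
(1,2): no bracket -> illegal
(1,5): flips 1 -> legal
(2,0): flips 1 -> legal
(2,4): flips 1 -> legal
(2,5): no bracket -> illegal
(3,0): no bracket -> illegal
(3,5): flips 3 -> legal
(4,1): no bracket -> illegal
(4,2): flips 1 -> legal
(4,3): flips 2 -> legal
(4,4): flips 1 -> legal
(4,5): no bracket -> illegal

Answer: (1,1) (1,5) (2,0) (2,4) (3,5) (4,2) (4,3) (4,4)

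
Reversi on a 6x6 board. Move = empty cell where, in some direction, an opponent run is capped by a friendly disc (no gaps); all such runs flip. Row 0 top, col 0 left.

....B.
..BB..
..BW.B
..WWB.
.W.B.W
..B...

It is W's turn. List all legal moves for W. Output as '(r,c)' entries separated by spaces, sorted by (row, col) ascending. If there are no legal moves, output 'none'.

(0,1): flips 1 -> legal
(0,2): flips 2 -> legal
(0,3): flips 1 -> legal
(0,5): no bracket -> illegal
(1,1): flips 1 -> legal
(1,4): no bracket -> illegal
(1,5): no bracket -> illegal
(2,1): flips 1 -> legal
(2,4): no bracket -> illegal
(3,1): no bracket -> illegal
(3,5): flips 1 -> legal
(4,2): no bracket -> illegal
(4,4): no bracket -> illegal
(5,1): no bracket -> illegal
(5,3): flips 1 -> legal
(5,4): flips 1 -> legal

Answer: (0,1) (0,2) (0,3) (1,1) (2,1) (3,5) (5,3) (5,4)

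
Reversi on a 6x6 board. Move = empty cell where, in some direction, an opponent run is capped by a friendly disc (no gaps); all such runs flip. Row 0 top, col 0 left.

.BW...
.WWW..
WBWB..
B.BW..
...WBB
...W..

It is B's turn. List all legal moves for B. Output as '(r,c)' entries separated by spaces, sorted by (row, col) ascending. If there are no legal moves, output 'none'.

(0,0): flips 3 -> legal
(0,3): flips 3 -> legal
(0,4): no bracket -> illegal
(1,0): flips 1 -> legal
(1,4): no bracket -> illegal
(2,4): no bracket -> illegal
(3,1): no bracket -> illegal
(3,4): flips 1 -> legal
(4,2): flips 1 -> legal
(5,2): no bracket -> illegal
(5,4): flips 1 -> legal

Answer: (0,0) (0,3) (1,0) (3,4) (4,2) (5,4)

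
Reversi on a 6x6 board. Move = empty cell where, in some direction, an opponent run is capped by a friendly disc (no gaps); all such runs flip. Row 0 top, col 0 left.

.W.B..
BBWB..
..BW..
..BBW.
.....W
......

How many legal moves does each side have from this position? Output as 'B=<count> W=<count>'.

-- B to move --
(0,0): no bracket -> illegal
(0,2): flips 1 -> legal
(1,4): flips 1 -> legal
(2,1): flips 1 -> legal
(2,4): flips 1 -> legal
(2,5): no bracket -> illegal
(3,5): flips 1 -> legal
(4,3): no bracket -> illegal
(4,4): no bracket -> illegal
(5,4): no bracket -> illegal
(5,5): no bracket -> illegal
B mobility = 5
-- W to move --
(0,0): no bracket -> illegal
(0,2): no bracket -> illegal
(0,4): no bracket -> illegal
(1,4): flips 1 -> legal
(2,0): no bracket -> illegal
(2,1): flips 2 -> legal
(2,4): no bracket -> illegal
(3,1): flips 2 -> legal
(4,1): flips 1 -> legal
(4,2): flips 2 -> legal
(4,3): flips 1 -> legal
(4,4): no bracket -> illegal
W mobility = 6

Answer: B=5 W=6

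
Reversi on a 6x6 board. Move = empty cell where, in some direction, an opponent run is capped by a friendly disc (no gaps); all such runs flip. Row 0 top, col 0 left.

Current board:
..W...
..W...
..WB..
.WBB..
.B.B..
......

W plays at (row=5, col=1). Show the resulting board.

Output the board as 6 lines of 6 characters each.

Place W at (5,1); scan 8 dirs for brackets.
Dir NW: first cell '.' (not opp) -> no flip
Dir N: opp run (4,1) capped by W -> flip
Dir NE: first cell '.' (not opp) -> no flip
Dir W: first cell '.' (not opp) -> no flip
Dir E: first cell '.' (not opp) -> no flip
Dir SW: edge -> no flip
Dir S: edge -> no flip
Dir SE: edge -> no flip
All flips: (4,1)

Answer: ..W...
..W...
..WB..
.WBB..
.W.B..
.W....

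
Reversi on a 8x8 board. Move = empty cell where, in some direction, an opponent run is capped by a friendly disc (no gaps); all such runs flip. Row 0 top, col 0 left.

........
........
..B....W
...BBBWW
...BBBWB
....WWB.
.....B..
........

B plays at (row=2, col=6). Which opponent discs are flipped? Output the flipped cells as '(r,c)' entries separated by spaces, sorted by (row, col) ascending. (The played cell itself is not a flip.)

Dir NW: first cell '.' (not opp) -> no flip
Dir N: first cell '.' (not opp) -> no flip
Dir NE: first cell '.' (not opp) -> no flip
Dir W: first cell '.' (not opp) -> no flip
Dir E: opp run (2,7), next=edge -> no flip
Dir SW: first cell 'B' (not opp) -> no flip
Dir S: opp run (3,6) (4,6) capped by B -> flip
Dir SE: opp run (3,7), next=edge -> no flip

Answer: (3,6) (4,6)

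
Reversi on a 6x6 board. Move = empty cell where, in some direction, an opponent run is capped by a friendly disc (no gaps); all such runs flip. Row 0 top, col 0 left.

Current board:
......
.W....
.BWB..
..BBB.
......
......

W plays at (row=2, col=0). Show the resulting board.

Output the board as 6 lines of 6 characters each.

Answer: ......
.W....
WWWB..
..BBB.
......
......

Derivation:
Place W at (2,0); scan 8 dirs for brackets.
Dir NW: edge -> no flip
Dir N: first cell '.' (not opp) -> no flip
Dir NE: first cell 'W' (not opp) -> no flip
Dir W: edge -> no flip
Dir E: opp run (2,1) capped by W -> flip
Dir SW: edge -> no flip
Dir S: first cell '.' (not opp) -> no flip
Dir SE: first cell '.' (not opp) -> no flip
All flips: (2,1)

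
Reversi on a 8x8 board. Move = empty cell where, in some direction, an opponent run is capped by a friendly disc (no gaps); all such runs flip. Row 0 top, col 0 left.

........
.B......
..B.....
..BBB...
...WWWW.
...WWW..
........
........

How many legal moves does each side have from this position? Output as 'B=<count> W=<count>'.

-- B to move --
(3,5): no bracket -> illegal
(3,6): no bracket -> illegal
(3,7): no bracket -> illegal
(4,2): no bracket -> illegal
(4,7): no bracket -> illegal
(5,2): flips 1 -> legal
(5,6): flips 1 -> legal
(5,7): no bracket -> illegal
(6,2): no bracket -> illegal
(6,3): flips 2 -> legal
(6,4): flips 2 -> legal
(6,5): flips 2 -> legal
(6,6): flips 2 -> legal
B mobility = 6
-- W to move --
(0,0): flips 3 -> legal
(0,1): no bracket -> illegal
(0,2): no bracket -> illegal
(1,0): no bracket -> illegal
(1,2): no bracket -> illegal
(1,3): no bracket -> illegal
(2,0): no bracket -> illegal
(2,1): flips 1 -> legal
(2,3): flips 2 -> legal
(2,4): flips 1 -> legal
(2,5): flips 1 -> legal
(3,1): no bracket -> illegal
(3,5): no bracket -> illegal
(4,1): no bracket -> illegal
(4,2): no bracket -> illegal
W mobility = 5

Answer: B=6 W=5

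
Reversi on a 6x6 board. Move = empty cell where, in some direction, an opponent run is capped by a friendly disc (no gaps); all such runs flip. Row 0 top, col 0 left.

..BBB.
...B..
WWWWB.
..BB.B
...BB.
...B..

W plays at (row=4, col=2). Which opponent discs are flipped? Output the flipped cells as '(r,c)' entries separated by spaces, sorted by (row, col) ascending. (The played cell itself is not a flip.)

Answer: (3,2)

Derivation:
Dir NW: first cell '.' (not opp) -> no flip
Dir N: opp run (3,2) capped by W -> flip
Dir NE: opp run (3,3) (2,4), next='.' -> no flip
Dir W: first cell '.' (not opp) -> no flip
Dir E: opp run (4,3) (4,4), next='.' -> no flip
Dir SW: first cell '.' (not opp) -> no flip
Dir S: first cell '.' (not opp) -> no flip
Dir SE: opp run (5,3), next=edge -> no flip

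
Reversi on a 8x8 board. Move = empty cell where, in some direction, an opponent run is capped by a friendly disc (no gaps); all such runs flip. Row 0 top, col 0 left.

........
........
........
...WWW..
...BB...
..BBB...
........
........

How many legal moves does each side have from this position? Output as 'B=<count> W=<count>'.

Answer: B=5 W=5

Derivation:
-- B to move --
(2,2): flips 1 -> legal
(2,3): flips 1 -> legal
(2,4): flips 1 -> legal
(2,5): flips 1 -> legal
(2,6): flips 1 -> legal
(3,2): no bracket -> illegal
(3,6): no bracket -> illegal
(4,2): no bracket -> illegal
(4,5): no bracket -> illegal
(4,6): no bracket -> illegal
B mobility = 5
-- W to move --
(3,2): no bracket -> illegal
(4,1): no bracket -> illegal
(4,2): no bracket -> illegal
(4,5): no bracket -> illegal
(5,1): no bracket -> illegal
(5,5): flips 1 -> legal
(6,1): flips 2 -> legal
(6,2): flips 2 -> legal
(6,3): flips 2 -> legal
(6,4): flips 2 -> legal
(6,5): no bracket -> illegal
W mobility = 5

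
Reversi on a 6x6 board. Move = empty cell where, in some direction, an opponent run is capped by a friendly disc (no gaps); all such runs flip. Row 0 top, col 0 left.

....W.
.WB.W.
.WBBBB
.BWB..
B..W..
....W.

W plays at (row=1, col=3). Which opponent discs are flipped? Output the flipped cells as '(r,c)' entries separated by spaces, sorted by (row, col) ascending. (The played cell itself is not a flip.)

Dir NW: first cell '.' (not opp) -> no flip
Dir N: first cell '.' (not opp) -> no flip
Dir NE: first cell 'W' (not opp) -> no flip
Dir W: opp run (1,2) capped by W -> flip
Dir E: first cell 'W' (not opp) -> no flip
Dir SW: opp run (2,2) (3,1) (4,0), next=edge -> no flip
Dir S: opp run (2,3) (3,3) capped by W -> flip
Dir SE: opp run (2,4), next='.' -> no flip

Answer: (1,2) (2,3) (3,3)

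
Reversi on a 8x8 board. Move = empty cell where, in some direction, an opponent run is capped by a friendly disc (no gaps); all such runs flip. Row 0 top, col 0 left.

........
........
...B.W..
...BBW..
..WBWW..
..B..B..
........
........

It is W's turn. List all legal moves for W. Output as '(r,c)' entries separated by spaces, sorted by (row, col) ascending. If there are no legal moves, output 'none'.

Answer: (1,2) (2,2) (2,4) (3,2) (6,1) (6,2) (6,5) (6,6)

Derivation:
(1,2): flips 2 -> legal
(1,3): no bracket -> illegal
(1,4): no bracket -> illegal
(2,2): flips 1 -> legal
(2,4): flips 2 -> legal
(3,2): flips 2 -> legal
(4,1): no bracket -> illegal
(4,6): no bracket -> illegal
(5,1): no bracket -> illegal
(5,3): no bracket -> illegal
(5,4): no bracket -> illegal
(5,6): no bracket -> illegal
(6,1): flips 3 -> legal
(6,2): flips 1 -> legal
(6,3): no bracket -> illegal
(6,4): no bracket -> illegal
(6,5): flips 1 -> legal
(6,6): flips 1 -> legal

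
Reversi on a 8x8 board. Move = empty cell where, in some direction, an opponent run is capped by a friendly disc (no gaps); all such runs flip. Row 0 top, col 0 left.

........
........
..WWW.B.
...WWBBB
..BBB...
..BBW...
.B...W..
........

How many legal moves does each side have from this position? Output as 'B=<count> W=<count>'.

Answer: B=9 W=6

Derivation:
-- B to move --
(1,1): flips 2 -> legal
(1,2): no bracket -> illegal
(1,3): flips 3 -> legal
(1,4): flips 2 -> legal
(1,5): flips 2 -> legal
(2,1): no bracket -> illegal
(2,5): flips 1 -> legal
(3,1): no bracket -> illegal
(3,2): flips 2 -> legal
(4,5): no bracket -> illegal
(5,5): flips 1 -> legal
(5,6): no bracket -> illegal
(6,3): no bracket -> illegal
(6,4): flips 1 -> legal
(6,6): no bracket -> illegal
(7,4): no bracket -> illegal
(7,5): no bracket -> illegal
(7,6): flips 2 -> legal
B mobility = 9
-- W to move --
(1,5): no bracket -> illegal
(1,6): no bracket -> illegal
(1,7): no bracket -> illegal
(2,5): no bracket -> illegal
(2,7): no bracket -> illegal
(3,1): no bracket -> illegal
(3,2): flips 1 -> legal
(4,1): no bracket -> illegal
(4,5): no bracket -> illegal
(4,6): flips 1 -> legal
(4,7): no bracket -> illegal
(5,0): no bracket -> illegal
(5,1): flips 3 -> legal
(5,5): flips 1 -> legal
(6,0): no bracket -> illegal
(6,2): no bracket -> illegal
(6,3): flips 2 -> legal
(6,4): no bracket -> illegal
(7,0): flips 3 -> legal
(7,1): no bracket -> illegal
(7,2): no bracket -> illegal
W mobility = 6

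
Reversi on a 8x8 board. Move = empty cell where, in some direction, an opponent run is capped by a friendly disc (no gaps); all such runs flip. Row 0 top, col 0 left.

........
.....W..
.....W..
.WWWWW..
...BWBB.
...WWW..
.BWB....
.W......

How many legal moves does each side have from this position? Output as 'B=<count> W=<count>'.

-- B to move --
(0,4): no bracket -> illegal
(0,5): flips 3 -> legal
(0,6): no bracket -> illegal
(1,4): no bracket -> illegal
(1,6): flips 2 -> legal
(2,0): no bracket -> illegal
(2,1): flips 1 -> legal
(2,2): no bracket -> illegal
(2,3): flips 2 -> legal
(2,4): flips 1 -> legal
(2,6): no bracket -> illegal
(3,0): no bracket -> illegal
(3,6): no bracket -> illegal
(4,0): no bracket -> illegal
(4,1): no bracket -> illegal
(4,2): no bracket -> illegal
(5,1): no bracket -> illegal
(5,2): no bracket -> illegal
(5,6): no bracket -> illegal
(6,0): no bracket -> illegal
(6,4): flips 1 -> legal
(6,5): flips 2 -> legal
(6,6): no bracket -> illegal
(7,0): no bracket -> illegal
(7,2): no bracket -> illegal
(7,3): no bracket -> illegal
B mobility = 7
-- W to move --
(3,6): flips 1 -> legal
(3,7): flips 1 -> legal
(4,2): flips 1 -> legal
(4,7): flips 2 -> legal
(5,0): no bracket -> illegal
(5,1): flips 1 -> legal
(5,2): flips 1 -> legal
(5,6): flips 1 -> legal
(5,7): flips 1 -> legal
(6,0): flips 1 -> legal
(6,4): flips 1 -> legal
(7,0): no bracket -> illegal
(7,2): flips 1 -> legal
(7,3): flips 1 -> legal
(7,4): no bracket -> illegal
W mobility = 12

Answer: B=7 W=12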